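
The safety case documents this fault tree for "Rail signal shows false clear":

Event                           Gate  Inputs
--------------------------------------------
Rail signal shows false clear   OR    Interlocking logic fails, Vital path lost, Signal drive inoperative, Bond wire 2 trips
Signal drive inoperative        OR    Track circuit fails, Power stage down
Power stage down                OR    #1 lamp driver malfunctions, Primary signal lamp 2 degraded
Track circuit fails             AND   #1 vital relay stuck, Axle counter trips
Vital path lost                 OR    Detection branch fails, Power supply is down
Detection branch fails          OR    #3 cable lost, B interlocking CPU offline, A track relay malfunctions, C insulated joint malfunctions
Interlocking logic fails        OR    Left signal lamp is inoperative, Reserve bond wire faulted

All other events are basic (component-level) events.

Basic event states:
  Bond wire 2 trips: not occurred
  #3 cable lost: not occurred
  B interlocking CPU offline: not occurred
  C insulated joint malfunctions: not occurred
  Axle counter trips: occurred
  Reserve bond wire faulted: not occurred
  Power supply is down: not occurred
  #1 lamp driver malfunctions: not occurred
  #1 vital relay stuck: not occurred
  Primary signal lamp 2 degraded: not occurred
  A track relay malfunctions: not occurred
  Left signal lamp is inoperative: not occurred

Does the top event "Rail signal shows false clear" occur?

No

Interlocking logic fails [OR]: Left signal lamp is inoperative=not, Reserve bond wire faulted=not → no input occurs → does not occur.
Detection branch fails [OR]: #3 cable lost=not, B interlocking CPU offline=not, A track relay malfunctions=not, C insulated joint malfunctions=not → no input occurs → does not occur.
Vital path lost [OR]: Detection branch fails=not, Power supply is down=not → no input occurs → does not occur.
Track circuit fails [AND]: #1 vital relay stuck=not, Axle counter trips=occurs → not all inputs occur → does not occur.
Power stage down [OR]: #1 lamp driver malfunctions=not, Primary signal lamp 2 degraded=not → no input occurs → does not occur.
Signal drive inoperative [OR]: Track circuit fails=not, Power stage down=not → no input occurs → does not occur.
Rail signal shows false clear [OR]: Interlocking logic fails=not, Vital path lost=not, Signal drive inoperative=not, Bond wire 2 trips=not → no input occurs → does not occur.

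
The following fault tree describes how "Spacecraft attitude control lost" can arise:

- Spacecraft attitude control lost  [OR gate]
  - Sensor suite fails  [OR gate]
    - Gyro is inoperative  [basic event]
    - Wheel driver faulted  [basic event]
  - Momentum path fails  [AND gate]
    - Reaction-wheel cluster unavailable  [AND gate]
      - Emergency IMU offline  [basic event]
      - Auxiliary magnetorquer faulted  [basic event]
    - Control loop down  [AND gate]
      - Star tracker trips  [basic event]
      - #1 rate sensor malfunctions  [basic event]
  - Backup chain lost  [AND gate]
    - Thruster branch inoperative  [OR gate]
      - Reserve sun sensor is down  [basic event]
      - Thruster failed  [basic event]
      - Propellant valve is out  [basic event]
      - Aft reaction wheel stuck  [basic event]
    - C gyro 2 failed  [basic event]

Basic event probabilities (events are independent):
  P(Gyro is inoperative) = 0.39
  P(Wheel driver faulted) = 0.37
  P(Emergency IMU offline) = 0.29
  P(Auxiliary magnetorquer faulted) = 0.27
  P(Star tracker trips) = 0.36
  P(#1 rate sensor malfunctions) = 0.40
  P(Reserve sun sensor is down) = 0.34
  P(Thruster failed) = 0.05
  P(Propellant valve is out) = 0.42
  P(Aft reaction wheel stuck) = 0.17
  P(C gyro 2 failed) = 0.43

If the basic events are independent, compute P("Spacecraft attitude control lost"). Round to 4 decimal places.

0.7341

P(Sensor suite fails) [OR] = 1 − (1−0.39) × (1−0.37) = 0.615700
P(Reaction-wheel cluster unavailable) [AND] = 0.29 × 0.27 = 0.078300
P(Control loop down) [AND] = 0.36 × 0.40 = 0.144000
P(Momentum path fails) [AND] = 0.078300 × 0.144000 = 0.011275
P(Thruster branch inoperative) [OR] = 1 − (1−0.34) × (1−0.05) × (1−0.42) × (1−0.17) = 0.698162
P(Backup chain lost) [AND] = 0.698162 × 0.43 = 0.300210
P(Spacecraft attitude control lost) [OR] = 1 − (1−0.615700) × (1−0.011275) × (1−0.300210) = 0.734103
Rounded to 4 decimal places: P(Spacecraft attitude control lost) ≈ 0.7341.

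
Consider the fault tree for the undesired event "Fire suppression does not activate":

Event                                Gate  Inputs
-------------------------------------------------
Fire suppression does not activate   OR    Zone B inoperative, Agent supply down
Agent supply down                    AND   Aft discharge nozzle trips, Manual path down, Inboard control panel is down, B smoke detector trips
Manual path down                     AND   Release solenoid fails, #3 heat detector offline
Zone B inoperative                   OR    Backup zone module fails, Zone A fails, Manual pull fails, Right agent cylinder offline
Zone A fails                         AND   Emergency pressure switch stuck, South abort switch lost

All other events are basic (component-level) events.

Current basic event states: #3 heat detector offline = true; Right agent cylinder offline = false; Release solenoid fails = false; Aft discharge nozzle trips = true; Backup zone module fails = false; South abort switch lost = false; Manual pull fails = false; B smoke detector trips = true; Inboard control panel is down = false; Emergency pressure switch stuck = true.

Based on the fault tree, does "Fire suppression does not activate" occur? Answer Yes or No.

Zone A fails [AND]: Emergency pressure switch stuck=occurs, South abort switch lost=not → not all inputs occur → does not occur.
Zone B inoperative [OR]: Backup zone module fails=not, Zone A fails=not, Manual pull fails=not, Right agent cylinder offline=not → no input occurs → does not occur.
Manual path down [AND]: Release solenoid fails=not, #3 heat detector offline=occurs → not all inputs occur → does not occur.
Agent supply down [AND]: Aft discharge nozzle trips=occurs, Manual path down=not, Inboard control panel is down=not, B smoke detector trips=occurs → not all inputs occur → does not occur.
Fire suppression does not activate [OR]: Zone B inoperative=not, Agent supply down=not → no input occurs → does not occur.

No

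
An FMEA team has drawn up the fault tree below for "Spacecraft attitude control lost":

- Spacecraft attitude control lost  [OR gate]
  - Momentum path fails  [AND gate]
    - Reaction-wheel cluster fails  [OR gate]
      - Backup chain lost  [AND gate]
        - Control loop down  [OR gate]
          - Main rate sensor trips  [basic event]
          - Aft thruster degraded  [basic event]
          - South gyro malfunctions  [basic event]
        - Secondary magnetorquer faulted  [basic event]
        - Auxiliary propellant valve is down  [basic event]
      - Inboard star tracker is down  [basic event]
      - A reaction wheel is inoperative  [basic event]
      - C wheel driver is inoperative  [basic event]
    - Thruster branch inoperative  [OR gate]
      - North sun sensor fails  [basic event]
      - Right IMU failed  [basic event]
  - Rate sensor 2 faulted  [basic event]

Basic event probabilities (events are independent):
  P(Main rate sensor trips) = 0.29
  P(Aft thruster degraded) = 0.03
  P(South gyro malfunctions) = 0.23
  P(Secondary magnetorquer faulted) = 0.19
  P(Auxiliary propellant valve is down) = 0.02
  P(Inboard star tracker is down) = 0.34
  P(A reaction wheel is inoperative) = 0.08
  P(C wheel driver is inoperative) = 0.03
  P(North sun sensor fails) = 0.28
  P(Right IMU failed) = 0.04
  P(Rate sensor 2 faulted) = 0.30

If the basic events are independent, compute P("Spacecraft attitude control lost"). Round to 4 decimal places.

P(Control loop down) [OR] = 1 − (1−0.29) × (1−0.03) × (1−0.23) = 0.469701
P(Backup chain lost) [AND] = 0.469701 × 0.19 × 0.02 = 0.001785
P(Reaction-wheel cluster fails) [OR] = 1 − (1−0.001785) × (1−0.34) × (1−0.08) × (1−0.03) = 0.412067
P(Thruster branch inoperative) [OR] = 1 − (1−0.28) × (1−0.04) = 0.308800
P(Momentum path fails) [AND] = 0.412067 × 0.308800 = 0.127246
P(Spacecraft attitude control lost) [OR] = 1 − (1−0.127246) × (1−0.30) = 0.389072
Rounded to 4 decimal places: P(Spacecraft attitude control lost) ≈ 0.3891.

0.3891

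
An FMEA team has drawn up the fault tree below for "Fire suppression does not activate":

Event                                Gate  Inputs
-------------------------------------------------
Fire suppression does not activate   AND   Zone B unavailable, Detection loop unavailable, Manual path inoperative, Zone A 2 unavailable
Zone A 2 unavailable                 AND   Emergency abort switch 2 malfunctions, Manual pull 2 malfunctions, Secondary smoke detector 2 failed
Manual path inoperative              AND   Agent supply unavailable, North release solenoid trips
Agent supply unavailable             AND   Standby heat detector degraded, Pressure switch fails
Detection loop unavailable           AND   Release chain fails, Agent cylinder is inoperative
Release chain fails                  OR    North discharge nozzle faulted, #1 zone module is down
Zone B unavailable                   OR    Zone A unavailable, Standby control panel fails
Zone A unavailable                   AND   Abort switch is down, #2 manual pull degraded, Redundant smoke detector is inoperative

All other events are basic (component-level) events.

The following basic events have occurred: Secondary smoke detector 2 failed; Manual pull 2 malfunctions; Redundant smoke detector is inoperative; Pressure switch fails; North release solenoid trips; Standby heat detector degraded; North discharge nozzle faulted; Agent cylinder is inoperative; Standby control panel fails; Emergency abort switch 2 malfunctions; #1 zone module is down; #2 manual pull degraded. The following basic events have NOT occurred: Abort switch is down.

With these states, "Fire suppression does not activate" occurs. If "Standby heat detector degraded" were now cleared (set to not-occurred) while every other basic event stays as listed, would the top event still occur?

Counterfactual: set "Standby heat detector degraded" to not occurred.
Zone A unavailable [AND]: Abort switch is down=not, #2 manual pull degraded=occurs, Redundant smoke detector is inoperative=occurs → not all inputs occur → does not occur.
Zone B unavailable [OR]: Zone A unavailable=not, Standby control panel fails=occurs → at least one input occurs → occurs.
Release chain fails [OR]: North discharge nozzle faulted=occurs, #1 zone module is down=occurs → at least one input occurs → occurs.
Detection loop unavailable [AND]: Release chain fails=occurs, Agent cylinder is inoperative=occurs → all inputs occur → occurs.
Agent supply unavailable [AND]: Standby heat detector degraded=not, Pressure switch fails=occurs → not all inputs occur → does not occur.
Manual path inoperative [AND]: Agent supply unavailable=not, North release solenoid trips=occurs → not all inputs occur → does not occur.
Zone A 2 unavailable [AND]: Emergency abort switch 2 malfunctions=occurs, Manual pull 2 malfunctions=occurs, Secondary smoke detector 2 failed=occurs → all inputs occur → occurs.
Fire suppression does not activate [AND]: Zone B unavailable=occurs, Detection loop unavailable=occurs, Manual path inoperative=not, Zone A 2 unavailable=occurs → not all inputs occur → does not occur.

No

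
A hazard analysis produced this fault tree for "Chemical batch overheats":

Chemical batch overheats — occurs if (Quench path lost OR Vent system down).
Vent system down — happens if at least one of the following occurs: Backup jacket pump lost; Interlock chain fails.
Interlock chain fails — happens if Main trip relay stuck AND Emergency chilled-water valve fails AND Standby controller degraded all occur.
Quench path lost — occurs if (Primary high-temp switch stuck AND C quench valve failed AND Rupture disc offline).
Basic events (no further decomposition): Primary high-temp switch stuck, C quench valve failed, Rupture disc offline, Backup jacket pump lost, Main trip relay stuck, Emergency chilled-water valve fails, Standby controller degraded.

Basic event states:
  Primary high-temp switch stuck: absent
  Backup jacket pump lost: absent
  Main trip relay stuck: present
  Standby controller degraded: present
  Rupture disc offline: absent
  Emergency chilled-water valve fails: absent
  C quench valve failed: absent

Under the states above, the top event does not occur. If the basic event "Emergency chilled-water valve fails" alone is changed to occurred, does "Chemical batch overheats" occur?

Counterfactual: set "Emergency chilled-water valve fails" to occurred.
Quench path lost [AND]: Primary high-temp switch stuck=not, C quench valve failed=not, Rupture disc offline=not → not all inputs occur → does not occur.
Interlock chain fails [AND]: Main trip relay stuck=occurs, Emergency chilled-water valve fails=occurs, Standby controller degraded=occurs → all inputs occur → occurs.
Vent system down [OR]: Backup jacket pump lost=not, Interlock chain fails=occurs → at least one input occurs → occurs.
Chemical batch overheats [OR]: Quench path lost=not, Vent system down=occurs → at least one input occurs → occurs.

Yes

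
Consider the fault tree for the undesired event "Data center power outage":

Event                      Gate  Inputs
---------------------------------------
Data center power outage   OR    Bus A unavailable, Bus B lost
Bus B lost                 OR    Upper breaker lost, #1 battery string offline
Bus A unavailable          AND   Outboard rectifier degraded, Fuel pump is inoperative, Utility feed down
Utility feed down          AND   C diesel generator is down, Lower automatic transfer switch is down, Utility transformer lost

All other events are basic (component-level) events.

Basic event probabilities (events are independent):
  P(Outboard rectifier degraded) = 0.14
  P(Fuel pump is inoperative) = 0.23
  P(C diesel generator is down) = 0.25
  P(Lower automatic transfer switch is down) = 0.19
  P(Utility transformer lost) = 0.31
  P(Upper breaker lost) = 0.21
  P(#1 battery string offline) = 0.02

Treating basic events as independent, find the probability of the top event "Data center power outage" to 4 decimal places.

0.2262

P(Utility feed down) [AND] = 0.25 × 0.19 × 0.31 = 0.014725
P(Bus A unavailable) [AND] = 0.14 × 0.23 × 0.014725 = 0.000474
P(Bus B lost) [OR] = 1 − (1−0.21) × (1−0.02) = 0.225800
P(Data center power outage) [OR] = 1 − (1−0.000474) × (1−0.225800) = 0.226167
Rounded to 4 decimal places: P(Data center power outage) ≈ 0.2262.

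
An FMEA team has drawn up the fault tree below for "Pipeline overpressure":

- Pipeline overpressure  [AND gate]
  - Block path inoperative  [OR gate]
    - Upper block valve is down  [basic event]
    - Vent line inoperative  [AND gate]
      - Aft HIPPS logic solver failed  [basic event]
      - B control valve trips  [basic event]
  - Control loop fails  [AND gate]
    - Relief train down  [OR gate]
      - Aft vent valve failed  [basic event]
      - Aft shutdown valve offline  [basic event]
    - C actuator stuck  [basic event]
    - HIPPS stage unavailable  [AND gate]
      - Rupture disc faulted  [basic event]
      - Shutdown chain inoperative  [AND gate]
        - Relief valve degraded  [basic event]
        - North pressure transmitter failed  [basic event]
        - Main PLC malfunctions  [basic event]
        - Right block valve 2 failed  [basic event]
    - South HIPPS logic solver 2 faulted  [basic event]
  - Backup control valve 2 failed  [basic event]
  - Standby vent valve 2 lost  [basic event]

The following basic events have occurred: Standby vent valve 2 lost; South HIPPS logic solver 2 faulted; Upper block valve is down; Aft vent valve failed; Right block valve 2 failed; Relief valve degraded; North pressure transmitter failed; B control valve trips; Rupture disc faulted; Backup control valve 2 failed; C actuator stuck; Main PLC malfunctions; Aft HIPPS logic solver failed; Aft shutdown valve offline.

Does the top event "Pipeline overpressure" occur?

Vent line inoperative [AND]: Aft HIPPS logic solver failed=occurs, B control valve trips=occurs → all inputs occur → occurs.
Block path inoperative [OR]: Upper block valve is down=occurs, Vent line inoperative=occurs → at least one input occurs → occurs.
Relief train down [OR]: Aft vent valve failed=occurs, Aft shutdown valve offline=occurs → at least one input occurs → occurs.
Shutdown chain inoperative [AND]: Relief valve degraded=occurs, North pressure transmitter failed=occurs, Main PLC malfunctions=occurs, Right block valve 2 failed=occurs → all inputs occur → occurs.
HIPPS stage unavailable [AND]: Rupture disc faulted=occurs, Shutdown chain inoperative=occurs → all inputs occur → occurs.
Control loop fails [AND]: Relief train down=occurs, C actuator stuck=occurs, HIPPS stage unavailable=occurs, South HIPPS logic solver 2 faulted=occurs → all inputs occur → occurs.
Pipeline overpressure [AND]: Block path inoperative=occurs, Control loop fails=occurs, Backup control valve 2 failed=occurs, Standby vent valve 2 lost=occurs → all inputs occur → occurs.

Yes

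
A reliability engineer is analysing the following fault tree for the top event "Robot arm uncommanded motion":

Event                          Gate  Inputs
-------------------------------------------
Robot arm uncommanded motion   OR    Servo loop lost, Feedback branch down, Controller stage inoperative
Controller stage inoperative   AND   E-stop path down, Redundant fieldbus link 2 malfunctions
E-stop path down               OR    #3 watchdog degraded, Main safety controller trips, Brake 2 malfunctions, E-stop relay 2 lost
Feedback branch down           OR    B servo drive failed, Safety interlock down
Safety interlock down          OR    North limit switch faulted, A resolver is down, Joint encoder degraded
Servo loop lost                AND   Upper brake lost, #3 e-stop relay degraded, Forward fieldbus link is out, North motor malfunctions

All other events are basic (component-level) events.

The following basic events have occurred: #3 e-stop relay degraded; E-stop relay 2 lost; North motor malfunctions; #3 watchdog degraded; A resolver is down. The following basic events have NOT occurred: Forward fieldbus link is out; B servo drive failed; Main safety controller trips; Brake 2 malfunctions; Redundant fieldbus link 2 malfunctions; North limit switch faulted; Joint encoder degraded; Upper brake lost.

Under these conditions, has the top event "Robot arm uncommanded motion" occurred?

Yes

Servo loop lost [AND]: Upper brake lost=not, #3 e-stop relay degraded=occurs, Forward fieldbus link is out=not, North motor malfunctions=occurs → not all inputs occur → does not occur.
Safety interlock down [OR]: North limit switch faulted=not, A resolver is down=occurs, Joint encoder degraded=not → at least one input occurs → occurs.
Feedback branch down [OR]: B servo drive failed=not, Safety interlock down=occurs → at least one input occurs → occurs.
E-stop path down [OR]: #3 watchdog degraded=occurs, Main safety controller trips=not, Brake 2 malfunctions=not, E-stop relay 2 lost=occurs → at least one input occurs → occurs.
Controller stage inoperative [AND]: E-stop path down=occurs, Redundant fieldbus link 2 malfunctions=not → not all inputs occur → does not occur.
Robot arm uncommanded motion [OR]: Servo loop lost=not, Feedback branch down=occurs, Controller stage inoperative=not → at least one input occurs → occurs.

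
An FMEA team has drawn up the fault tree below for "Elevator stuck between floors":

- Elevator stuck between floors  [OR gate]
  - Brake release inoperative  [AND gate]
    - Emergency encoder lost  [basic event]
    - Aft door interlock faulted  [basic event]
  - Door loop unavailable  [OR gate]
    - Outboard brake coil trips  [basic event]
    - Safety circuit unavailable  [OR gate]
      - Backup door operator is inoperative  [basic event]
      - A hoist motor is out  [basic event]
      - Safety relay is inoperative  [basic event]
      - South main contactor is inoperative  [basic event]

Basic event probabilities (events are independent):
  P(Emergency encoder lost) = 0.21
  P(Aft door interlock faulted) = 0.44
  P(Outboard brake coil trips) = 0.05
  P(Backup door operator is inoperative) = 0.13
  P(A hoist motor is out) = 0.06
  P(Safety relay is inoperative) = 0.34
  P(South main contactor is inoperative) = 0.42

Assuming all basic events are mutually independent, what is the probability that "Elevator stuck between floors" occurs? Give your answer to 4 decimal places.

P(Brake release inoperative) [AND] = 0.21 × 0.44 = 0.092400
P(Safety circuit unavailable) [OR] = 1 − (1−0.13) × (1−0.06) × (1−0.34) × (1−0.42) = 0.686946
P(Door loop unavailable) [OR] = 1 − (1−0.05) × (1−0.686946) = 0.702599
P(Elevator stuck between floors) [OR] = 1 − (1−0.092400) × (1−0.702599) = 0.730079
Rounded to 4 decimal places: P(Elevator stuck between floors) ≈ 0.7301.

0.7301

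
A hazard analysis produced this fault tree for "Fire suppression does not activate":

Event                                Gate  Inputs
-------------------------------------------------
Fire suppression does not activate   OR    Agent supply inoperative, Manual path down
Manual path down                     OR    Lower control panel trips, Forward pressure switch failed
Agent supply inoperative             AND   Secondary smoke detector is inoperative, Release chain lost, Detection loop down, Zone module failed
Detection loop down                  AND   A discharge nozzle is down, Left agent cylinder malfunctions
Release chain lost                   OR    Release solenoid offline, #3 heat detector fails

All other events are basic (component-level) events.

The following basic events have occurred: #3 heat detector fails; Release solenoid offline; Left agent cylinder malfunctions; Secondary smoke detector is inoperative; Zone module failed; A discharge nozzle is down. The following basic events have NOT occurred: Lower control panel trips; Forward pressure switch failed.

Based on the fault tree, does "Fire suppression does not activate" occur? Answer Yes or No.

Yes

Release chain lost [OR]: Release solenoid offline=occurs, #3 heat detector fails=occurs → at least one input occurs → occurs.
Detection loop down [AND]: A discharge nozzle is down=occurs, Left agent cylinder malfunctions=occurs → all inputs occur → occurs.
Agent supply inoperative [AND]: Secondary smoke detector is inoperative=occurs, Release chain lost=occurs, Detection loop down=occurs, Zone module failed=occurs → all inputs occur → occurs.
Manual path down [OR]: Lower control panel trips=not, Forward pressure switch failed=not → no input occurs → does not occur.
Fire suppression does not activate [OR]: Agent supply inoperative=occurs, Manual path down=not → at least one input occurs → occurs.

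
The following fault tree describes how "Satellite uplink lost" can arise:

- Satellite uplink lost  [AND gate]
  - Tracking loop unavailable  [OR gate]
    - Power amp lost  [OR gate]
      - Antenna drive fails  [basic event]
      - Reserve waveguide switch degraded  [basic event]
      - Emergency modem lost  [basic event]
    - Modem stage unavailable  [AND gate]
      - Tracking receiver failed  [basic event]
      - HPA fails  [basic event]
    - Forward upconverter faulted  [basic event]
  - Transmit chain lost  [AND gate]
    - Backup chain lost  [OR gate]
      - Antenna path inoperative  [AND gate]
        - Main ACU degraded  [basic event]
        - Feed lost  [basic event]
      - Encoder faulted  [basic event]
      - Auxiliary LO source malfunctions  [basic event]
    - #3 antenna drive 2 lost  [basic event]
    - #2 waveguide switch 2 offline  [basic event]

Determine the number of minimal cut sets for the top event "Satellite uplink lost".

15

Power amp lost [OR]: union of children's cut sets → 3 cut set(s).
Modem stage unavailable [AND]: one cut set from each child combined → 1 × 1 = 1 cut set(s).
Tracking loop unavailable [OR]: union of children's cut sets → 5 cut set(s).
Antenna path inoperative [AND]: one cut set from each child combined → 1 × 1 = 1 cut set(s).
Backup chain lost [OR]: union of children's cut sets → 3 cut set(s).
Transmit chain lost [AND]: one cut set from each child combined → 3 × 1 × 1 = 3 cut set(s).
Satellite uplink lost [AND]: one cut set from each child combined → 5 × 3 = 15 cut set(s).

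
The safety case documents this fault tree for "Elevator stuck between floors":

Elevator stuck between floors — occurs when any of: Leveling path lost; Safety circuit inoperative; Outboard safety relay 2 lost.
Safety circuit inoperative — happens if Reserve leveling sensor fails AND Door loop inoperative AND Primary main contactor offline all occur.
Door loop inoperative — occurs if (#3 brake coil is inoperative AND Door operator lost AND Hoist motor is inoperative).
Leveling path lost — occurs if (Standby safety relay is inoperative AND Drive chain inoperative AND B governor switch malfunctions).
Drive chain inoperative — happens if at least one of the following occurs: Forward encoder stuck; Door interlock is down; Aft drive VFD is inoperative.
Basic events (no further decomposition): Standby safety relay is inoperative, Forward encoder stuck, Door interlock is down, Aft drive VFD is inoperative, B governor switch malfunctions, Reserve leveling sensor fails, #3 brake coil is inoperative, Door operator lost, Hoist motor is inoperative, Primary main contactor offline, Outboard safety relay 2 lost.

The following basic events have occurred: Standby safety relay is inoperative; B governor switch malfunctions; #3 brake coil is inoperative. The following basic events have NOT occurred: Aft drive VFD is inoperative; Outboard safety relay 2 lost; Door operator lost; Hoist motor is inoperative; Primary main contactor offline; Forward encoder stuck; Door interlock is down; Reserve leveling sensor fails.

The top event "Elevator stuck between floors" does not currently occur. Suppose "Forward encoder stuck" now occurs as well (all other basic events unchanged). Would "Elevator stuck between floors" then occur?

Counterfactual: set "Forward encoder stuck" to occurred.
Drive chain inoperative [OR]: Forward encoder stuck=occurs, Door interlock is down=not, Aft drive VFD is inoperative=not → at least one input occurs → occurs.
Leveling path lost [AND]: Standby safety relay is inoperative=occurs, Drive chain inoperative=occurs, B governor switch malfunctions=occurs → all inputs occur → occurs.
Door loop inoperative [AND]: #3 brake coil is inoperative=occurs, Door operator lost=not, Hoist motor is inoperative=not → not all inputs occur → does not occur.
Safety circuit inoperative [AND]: Reserve leveling sensor fails=not, Door loop inoperative=not, Primary main contactor offline=not → not all inputs occur → does not occur.
Elevator stuck between floors [OR]: Leveling path lost=occurs, Safety circuit inoperative=not, Outboard safety relay 2 lost=not → at least one input occurs → occurs.

Yes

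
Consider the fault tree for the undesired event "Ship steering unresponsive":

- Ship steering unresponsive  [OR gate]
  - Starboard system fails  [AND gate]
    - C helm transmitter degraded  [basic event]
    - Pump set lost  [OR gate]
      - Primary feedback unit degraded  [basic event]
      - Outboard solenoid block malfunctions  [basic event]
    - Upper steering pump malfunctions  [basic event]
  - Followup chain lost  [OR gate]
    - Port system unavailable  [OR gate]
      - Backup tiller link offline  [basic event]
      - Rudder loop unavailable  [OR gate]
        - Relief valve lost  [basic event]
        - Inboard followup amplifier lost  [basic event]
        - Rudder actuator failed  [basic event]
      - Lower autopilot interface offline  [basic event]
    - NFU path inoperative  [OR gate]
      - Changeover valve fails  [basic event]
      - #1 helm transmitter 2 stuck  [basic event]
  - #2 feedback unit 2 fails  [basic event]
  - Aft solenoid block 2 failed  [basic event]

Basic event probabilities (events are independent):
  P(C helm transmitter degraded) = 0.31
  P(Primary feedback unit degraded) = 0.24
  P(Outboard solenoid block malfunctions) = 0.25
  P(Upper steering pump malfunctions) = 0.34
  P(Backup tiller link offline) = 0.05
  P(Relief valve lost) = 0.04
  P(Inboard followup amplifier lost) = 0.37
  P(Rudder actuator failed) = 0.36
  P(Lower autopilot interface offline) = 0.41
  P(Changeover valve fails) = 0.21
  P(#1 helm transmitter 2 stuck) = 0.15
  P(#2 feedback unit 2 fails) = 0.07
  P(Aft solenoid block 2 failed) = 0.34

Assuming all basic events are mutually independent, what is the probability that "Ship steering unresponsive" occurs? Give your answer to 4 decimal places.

0.9146

P(Pump set lost) [OR] = 1 − (1−0.24) × (1−0.25) = 0.430000
P(Starboard system fails) [AND] = 0.31 × 0.430000 × 0.34 = 0.045322
P(Rudder loop unavailable) [OR] = 1 − (1−0.04) × (1−0.37) × (1−0.36) = 0.612928
P(Port system unavailable) [OR] = 1 − (1−0.05) × (1−0.612928) × (1−0.41) = 0.783046
P(NFU path inoperative) [OR] = 1 − (1−0.21) × (1−0.15) = 0.328500
P(Followup chain lost) [OR] = 1 − (1−0.783046) × (1−0.328500) = 0.854315
P(Ship steering unresponsive) [OR] = 1 − (1−0.045322) × (1−0.854315) × (1−0.07) × (1−0.34) = 0.914631
Rounded to 4 decimal places: P(Ship steering unresponsive) ≈ 0.9146.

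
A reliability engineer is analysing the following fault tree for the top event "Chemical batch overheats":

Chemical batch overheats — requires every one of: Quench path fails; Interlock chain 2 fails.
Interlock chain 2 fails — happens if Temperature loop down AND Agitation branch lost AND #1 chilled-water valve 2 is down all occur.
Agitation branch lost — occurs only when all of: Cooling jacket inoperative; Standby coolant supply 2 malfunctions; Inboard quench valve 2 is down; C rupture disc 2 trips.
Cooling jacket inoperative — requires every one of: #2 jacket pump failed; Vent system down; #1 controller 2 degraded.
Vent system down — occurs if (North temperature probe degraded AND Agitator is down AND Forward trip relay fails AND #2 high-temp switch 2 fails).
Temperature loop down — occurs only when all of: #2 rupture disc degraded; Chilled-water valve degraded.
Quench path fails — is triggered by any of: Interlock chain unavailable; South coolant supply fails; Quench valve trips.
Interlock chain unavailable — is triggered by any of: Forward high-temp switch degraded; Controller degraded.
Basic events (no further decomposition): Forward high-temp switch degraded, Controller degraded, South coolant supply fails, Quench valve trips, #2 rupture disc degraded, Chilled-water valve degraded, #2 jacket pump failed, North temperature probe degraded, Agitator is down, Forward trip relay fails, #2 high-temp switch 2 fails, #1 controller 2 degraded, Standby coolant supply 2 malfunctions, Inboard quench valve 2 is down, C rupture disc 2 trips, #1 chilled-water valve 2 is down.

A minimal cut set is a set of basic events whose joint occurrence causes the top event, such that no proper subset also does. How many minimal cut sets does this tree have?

Interlock chain unavailable [OR]: union of children's cut sets → 2 cut set(s).
Quench path fails [OR]: union of children's cut sets → 4 cut set(s).
Temperature loop down [AND]: one cut set from each child combined → 1 × 1 = 1 cut set(s).
Vent system down [AND]: one cut set from each child combined → 1 × 1 × 1 × 1 = 1 cut set(s).
Cooling jacket inoperative [AND]: one cut set from each child combined → 1 × 1 × 1 = 1 cut set(s).
Agitation branch lost [AND]: one cut set from each child combined → 1 × 1 × 1 × 1 = 1 cut set(s).
Interlock chain 2 fails [AND]: one cut set from each child combined → 1 × 1 × 1 = 1 cut set(s).
Chemical batch overheats [AND]: one cut set from each child combined → 4 × 1 = 4 cut set(s).
Minimal cut sets: {#1 chilled-water valve 2 is down, #1 controller 2 degraded, #2 high-temp switch 2 fails, #2 jacket pump failed, #2 rupture disc degraded, Agitator is down, C rupture disc 2 trips, Chilled-water valve degraded, Forward high-temp switch degraded, Forward trip relay fails, Inboard quench valve 2 is down, North temperature probe degraded, Standby coolant supply 2 malfunctions}; {#1 chilled-water valve 2 is down, #1 controller 2 degraded, #2 high-temp switch 2 fails, #2 jacket pump failed, #2 rupture disc degraded, Agitator is down, C rupture disc 2 trips, Chilled-water valve degraded, Controller degraded, Forward trip relay fails, Inboard quench valve 2 is down, North temperature probe degraded, Standby coolant supply 2 malfunctions}; {#1 chilled-water valve 2 is down, #1 controller 2 degraded, #2 high-temp switch 2 fails, #2 jacket pump failed, #2 rupture disc degraded, Agitator is down, C rupture disc 2 trips, Chilled-water valve degraded, Forward trip relay fails, Inboard quench valve 2 is down, North temperature probe degraded, South coolant supply fails, Standby coolant supply 2 malfunctions}; {#1 chilled-water valve 2 is down, #1 controller 2 degraded, #2 high-temp switch 2 fails, #2 jacket pump failed, #2 rupture disc degraded, Agitator is down, C rupture disc 2 trips, Chilled-water valve degraded, Forward trip relay fails, Inboard quench valve 2 is down, North temperature probe degraded, Quench valve trips, Standby coolant supply 2 malfunctions}.

4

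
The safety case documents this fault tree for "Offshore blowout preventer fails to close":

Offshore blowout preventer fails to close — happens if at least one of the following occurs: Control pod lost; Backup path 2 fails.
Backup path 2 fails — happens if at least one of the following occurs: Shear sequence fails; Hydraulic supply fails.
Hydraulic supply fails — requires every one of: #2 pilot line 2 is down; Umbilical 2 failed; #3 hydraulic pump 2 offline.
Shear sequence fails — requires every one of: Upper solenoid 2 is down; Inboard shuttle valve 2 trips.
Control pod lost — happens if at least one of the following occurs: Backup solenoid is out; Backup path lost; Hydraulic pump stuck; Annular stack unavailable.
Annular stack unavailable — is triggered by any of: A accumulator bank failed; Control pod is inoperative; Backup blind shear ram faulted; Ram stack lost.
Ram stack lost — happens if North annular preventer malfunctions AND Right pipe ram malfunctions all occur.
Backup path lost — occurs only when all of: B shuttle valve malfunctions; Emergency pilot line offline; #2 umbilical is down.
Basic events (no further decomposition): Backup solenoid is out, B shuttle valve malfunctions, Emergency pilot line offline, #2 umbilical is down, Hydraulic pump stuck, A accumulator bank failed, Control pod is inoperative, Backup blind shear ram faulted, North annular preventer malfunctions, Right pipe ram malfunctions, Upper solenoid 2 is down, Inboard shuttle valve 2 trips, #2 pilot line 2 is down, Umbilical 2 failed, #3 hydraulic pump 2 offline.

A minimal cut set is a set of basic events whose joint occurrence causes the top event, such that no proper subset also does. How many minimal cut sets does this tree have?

9

Backup path lost [AND]: one cut set from each child combined → 1 × 1 × 1 = 1 cut set(s).
Ram stack lost [AND]: one cut set from each child combined → 1 × 1 = 1 cut set(s).
Annular stack unavailable [OR]: union of children's cut sets → 4 cut set(s).
Control pod lost [OR]: union of children's cut sets → 7 cut set(s).
Shear sequence fails [AND]: one cut set from each child combined → 1 × 1 = 1 cut set(s).
Hydraulic supply fails [AND]: one cut set from each child combined → 1 × 1 × 1 = 1 cut set(s).
Backup path 2 fails [OR]: union of children's cut sets → 2 cut set(s).
Offshore blowout preventer fails to close [OR]: union of children's cut sets → 9 cut set(s).
Minimal cut sets: {Backup solenoid is out}; {#2 umbilical is down, B shuttle valve malfunctions, Emergency pilot line offline}; {Hydraulic pump stuck}; {A accumulator bank failed}; {Control pod is inoperative}; {Backup blind shear ram faulted}; {North annular preventer malfunctions, Right pipe ram malfunctions}; {Inboard shuttle valve 2 trips, Upper solenoid 2 is down}; {#2 pilot line 2 is down, #3 hydraulic pump 2 offline, Umbilical 2 failed}.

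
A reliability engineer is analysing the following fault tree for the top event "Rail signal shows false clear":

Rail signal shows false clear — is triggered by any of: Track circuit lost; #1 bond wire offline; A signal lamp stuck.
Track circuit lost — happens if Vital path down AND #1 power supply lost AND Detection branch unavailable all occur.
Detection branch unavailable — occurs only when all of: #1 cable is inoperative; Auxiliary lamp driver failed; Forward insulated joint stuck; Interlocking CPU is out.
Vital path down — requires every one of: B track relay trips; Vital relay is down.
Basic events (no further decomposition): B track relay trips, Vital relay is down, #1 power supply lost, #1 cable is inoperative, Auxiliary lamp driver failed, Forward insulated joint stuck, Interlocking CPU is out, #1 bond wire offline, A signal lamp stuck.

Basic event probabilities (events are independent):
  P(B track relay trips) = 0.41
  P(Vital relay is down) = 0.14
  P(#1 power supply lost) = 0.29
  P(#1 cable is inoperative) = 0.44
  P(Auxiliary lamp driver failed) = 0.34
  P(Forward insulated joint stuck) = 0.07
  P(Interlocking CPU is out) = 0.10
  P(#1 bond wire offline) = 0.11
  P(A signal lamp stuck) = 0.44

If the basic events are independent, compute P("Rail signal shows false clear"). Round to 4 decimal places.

P(Vital path down) [AND] = 0.41 × 0.14 = 0.057400
P(Detection branch unavailable) [AND] = 0.44 × 0.34 × 0.07 × 0.10 = 0.001047
P(Track circuit lost) [AND] = 0.057400 × 0.29 × 0.001047 = 0.000017
P(Rail signal shows false clear) [OR] = 1 − (1−0.000017) × (1−0.11) × (1−0.44) = 0.501608
Rounded to 4 decimal places: P(Rail signal shows false clear) ≈ 0.5016.

0.5016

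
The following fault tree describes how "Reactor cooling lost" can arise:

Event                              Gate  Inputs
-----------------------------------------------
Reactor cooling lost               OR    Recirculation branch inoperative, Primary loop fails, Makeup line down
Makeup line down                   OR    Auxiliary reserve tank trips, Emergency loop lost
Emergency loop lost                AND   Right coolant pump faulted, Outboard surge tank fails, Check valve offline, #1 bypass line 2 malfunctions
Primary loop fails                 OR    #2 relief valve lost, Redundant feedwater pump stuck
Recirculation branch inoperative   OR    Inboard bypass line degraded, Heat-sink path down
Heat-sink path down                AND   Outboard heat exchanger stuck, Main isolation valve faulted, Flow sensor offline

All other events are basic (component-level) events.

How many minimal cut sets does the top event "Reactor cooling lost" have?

Heat-sink path down [AND]: one cut set from each child combined → 1 × 1 × 1 = 1 cut set(s).
Recirculation branch inoperative [OR]: union of children's cut sets → 2 cut set(s).
Primary loop fails [OR]: union of children's cut sets → 2 cut set(s).
Emergency loop lost [AND]: one cut set from each child combined → 1 × 1 × 1 × 1 = 1 cut set(s).
Makeup line down [OR]: union of children's cut sets → 2 cut set(s).
Reactor cooling lost [OR]: union of children's cut sets → 6 cut set(s).
Minimal cut sets: {Inboard bypass line degraded}; {Flow sensor offline, Main isolation valve faulted, Outboard heat exchanger stuck}; {#2 relief valve lost}; {Redundant feedwater pump stuck}; {Auxiliary reserve tank trips}; {#1 bypass line 2 malfunctions, Check valve offline, Outboard surge tank fails, Right coolant pump faulted}.

6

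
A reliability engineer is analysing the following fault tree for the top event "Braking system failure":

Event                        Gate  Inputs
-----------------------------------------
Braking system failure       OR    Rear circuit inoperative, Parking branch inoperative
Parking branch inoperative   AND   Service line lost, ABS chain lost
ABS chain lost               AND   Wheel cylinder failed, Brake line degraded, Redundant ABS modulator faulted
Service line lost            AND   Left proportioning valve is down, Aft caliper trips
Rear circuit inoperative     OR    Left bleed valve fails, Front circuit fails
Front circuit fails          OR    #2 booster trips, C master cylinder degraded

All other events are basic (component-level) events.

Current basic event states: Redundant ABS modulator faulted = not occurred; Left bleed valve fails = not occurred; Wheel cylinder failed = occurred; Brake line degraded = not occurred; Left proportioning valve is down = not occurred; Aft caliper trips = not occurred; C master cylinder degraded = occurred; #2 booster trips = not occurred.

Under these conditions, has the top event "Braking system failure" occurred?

Front circuit fails [OR]: #2 booster trips=not, C master cylinder degraded=occurs → at least one input occurs → occurs.
Rear circuit inoperative [OR]: Left bleed valve fails=not, Front circuit fails=occurs → at least one input occurs → occurs.
Service line lost [AND]: Left proportioning valve is down=not, Aft caliper trips=not → not all inputs occur → does not occur.
ABS chain lost [AND]: Wheel cylinder failed=occurs, Brake line degraded=not, Redundant ABS modulator faulted=not → not all inputs occur → does not occur.
Parking branch inoperative [AND]: Service line lost=not, ABS chain lost=not → not all inputs occur → does not occur.
Braking system failure [OR]: Rear circuit inoperative=occurs, Parking branch inoperative=not → at least one input occurs → occurs.

Yes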